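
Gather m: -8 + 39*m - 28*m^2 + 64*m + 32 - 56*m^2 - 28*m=-84*m^2 + 75*m + 24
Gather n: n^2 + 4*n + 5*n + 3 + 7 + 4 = n^2 + 9*n + 14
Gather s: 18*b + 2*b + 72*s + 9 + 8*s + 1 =20*b + 80*s + 10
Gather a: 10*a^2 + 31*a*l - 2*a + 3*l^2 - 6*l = 10*a^2 + a*(31*l - 2) + 3*l^2 - 6*l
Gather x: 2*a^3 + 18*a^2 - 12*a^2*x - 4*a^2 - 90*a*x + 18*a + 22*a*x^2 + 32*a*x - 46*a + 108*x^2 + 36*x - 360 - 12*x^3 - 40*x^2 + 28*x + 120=2*a^3 + 14*a^2 - 28*a - 12*x^3 + x^2*(22*a + 68) + x*(-12*a^2 - 58*a + 64) - 240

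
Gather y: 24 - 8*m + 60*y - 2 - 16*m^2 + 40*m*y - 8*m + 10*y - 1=-16*m^2 - 16*m + y*(40*m + 70) + 21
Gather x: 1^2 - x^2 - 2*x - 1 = -x^2 - 2*x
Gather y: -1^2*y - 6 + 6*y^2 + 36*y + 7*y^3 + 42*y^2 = 7*y^3 + 48*y^2 + 35*y - 6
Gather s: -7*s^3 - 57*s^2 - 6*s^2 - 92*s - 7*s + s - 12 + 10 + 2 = -7*s^3 - 63*s^2 - 98*s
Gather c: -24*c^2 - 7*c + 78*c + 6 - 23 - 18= -24*c^2 + 71*c - 35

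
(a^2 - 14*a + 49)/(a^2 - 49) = (a - 7)/(a + 7)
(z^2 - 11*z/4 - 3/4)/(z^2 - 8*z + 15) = (z + 1/4)/(z - 5)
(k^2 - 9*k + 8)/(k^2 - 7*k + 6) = (k - 8)/(k - 6)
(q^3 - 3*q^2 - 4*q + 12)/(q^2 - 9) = (q^2 - 4)/(q + 3)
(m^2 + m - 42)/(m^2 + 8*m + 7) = (m - 6)/(m + 1)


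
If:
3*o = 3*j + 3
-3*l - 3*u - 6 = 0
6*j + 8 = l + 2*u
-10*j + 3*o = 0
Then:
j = 3/7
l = -102/7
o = 10/7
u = 88/7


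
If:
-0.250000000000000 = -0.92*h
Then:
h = 0.27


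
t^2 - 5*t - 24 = (t - 8)*(t + 3)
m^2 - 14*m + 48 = (m - 8)*(m - 6)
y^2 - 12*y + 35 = (y - 7)*(y - 5)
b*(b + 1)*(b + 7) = b^3 + 8*b^2 + 7*b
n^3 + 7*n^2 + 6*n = n*(n + 1)*(n + 6)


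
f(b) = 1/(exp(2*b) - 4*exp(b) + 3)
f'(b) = (-2*exp(2*b) + 4*exp(b))/(exp(2*b) - 4*exp(b) + 3)^2 = 2*(2 - exp(b))*exp(b)/(exp(2*b) - 4*exp(b) + 3)^2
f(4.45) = 0.00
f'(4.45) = -0.00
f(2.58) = 0.01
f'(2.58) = -0.02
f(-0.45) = 1.17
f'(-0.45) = 2.37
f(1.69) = 0.09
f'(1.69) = -0.32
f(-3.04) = 0.36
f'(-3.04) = 0.02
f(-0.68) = 0.81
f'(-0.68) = 1.00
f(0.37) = -1.44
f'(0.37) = 3.31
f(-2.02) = 0.40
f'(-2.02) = 0.08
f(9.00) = 0.00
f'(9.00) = 0.00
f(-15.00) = 0.33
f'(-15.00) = 0.00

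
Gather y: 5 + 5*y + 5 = 5*y + 10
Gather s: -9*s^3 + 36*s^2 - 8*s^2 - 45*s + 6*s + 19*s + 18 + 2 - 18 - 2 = -9*s^3 + 28*s^2 - 20*s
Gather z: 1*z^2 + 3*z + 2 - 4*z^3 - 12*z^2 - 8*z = -4*z^3 - 11*z^2 - 5*z + 2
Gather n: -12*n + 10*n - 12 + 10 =-2*n - 2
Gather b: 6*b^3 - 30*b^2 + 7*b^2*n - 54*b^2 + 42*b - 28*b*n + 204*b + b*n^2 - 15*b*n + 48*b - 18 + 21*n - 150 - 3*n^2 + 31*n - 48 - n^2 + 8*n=6*b^3 + b^2*(7*n - 84) + b*(n^2 - 43*n + 294) - 4*n^2 + 60*n - 216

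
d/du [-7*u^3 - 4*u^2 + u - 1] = -21*u^2 - 8*u + 1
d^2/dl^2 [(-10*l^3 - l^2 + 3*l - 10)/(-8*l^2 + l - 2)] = 4*(-167*l^3 + 906*l^2 + 12*l - 76)/(512*l^6 - 192*l^5 + 408*l^4 - 97*l^3 + 102*l^2 - 12*l + 8)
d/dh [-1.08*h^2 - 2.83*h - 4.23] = -2.16*h - 2.83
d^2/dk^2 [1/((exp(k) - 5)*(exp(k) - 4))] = (4*exp(3*k) - 27*exp(2*k) + exp(k) + 180)*exp(k)/(exp(6*k) - 27*exp(5*k) + 303*exp(4*k) - 1809*exp(3*k) + 6060*exp(2*k) - 10800*exp(k) + 8000)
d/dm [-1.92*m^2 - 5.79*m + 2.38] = -3.84*m - 5.79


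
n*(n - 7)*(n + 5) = n^3 - 2*n^2 - 35*n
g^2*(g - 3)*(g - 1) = g^4 - 4*g^3 + 3*g^2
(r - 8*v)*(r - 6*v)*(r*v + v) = r^3*v - 14*r^2*v^2 + r^2*v + 48*r*v^3 - 14*r*v^2 + 48*v^3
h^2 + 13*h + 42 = (h + 6)*(h + 7)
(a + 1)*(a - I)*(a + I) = a^3 + a^2 + a + 1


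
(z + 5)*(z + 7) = z^2 + 12*z + 35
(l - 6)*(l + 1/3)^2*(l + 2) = l^4 - 10*l^3/3 - 131*l^2/9 - 76*l/9 - 4/3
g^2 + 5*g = g*(g + 5)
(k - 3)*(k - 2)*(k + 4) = k^3 - k^2 - 14*k + 24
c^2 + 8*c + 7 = (c + 1)*(c + 7)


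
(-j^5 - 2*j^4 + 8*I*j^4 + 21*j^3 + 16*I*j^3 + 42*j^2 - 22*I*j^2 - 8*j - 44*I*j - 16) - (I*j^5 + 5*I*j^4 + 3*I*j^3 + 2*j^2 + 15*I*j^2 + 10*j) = -j^5 - I*j^5 - 2*j^4 + 3*I*j^4 + 21*j^3 + 13*I*j^3 + 40*j^2 - 37*I*j^2 - 18*j - 44*I*j - 16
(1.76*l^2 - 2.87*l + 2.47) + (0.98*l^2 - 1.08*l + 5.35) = 2.74*l^2 - 3.95*l + 7.82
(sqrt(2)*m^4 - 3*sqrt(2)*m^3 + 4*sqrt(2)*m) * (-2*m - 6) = -2*sqrt(2)*m^5 + 18*sqrt(2)*m^3 - 8*sqrt(2)*m^2 - 24*sqrt(2)*m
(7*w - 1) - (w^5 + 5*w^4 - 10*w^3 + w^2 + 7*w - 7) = -w^5 - 5*w^4 + 10*w^3 - w^2 + 6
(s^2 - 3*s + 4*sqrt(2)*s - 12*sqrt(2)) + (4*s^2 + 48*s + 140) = 5*s^2 + 4*sqrt(2)*s + 45*s - 12*sqrt(2) + 140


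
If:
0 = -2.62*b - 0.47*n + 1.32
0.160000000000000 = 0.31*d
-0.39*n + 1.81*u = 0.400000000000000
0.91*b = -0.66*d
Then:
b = -0.37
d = 0.52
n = 4.90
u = 1.28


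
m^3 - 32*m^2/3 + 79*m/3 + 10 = (m - 6)*(m - 5)*(m + 1/3)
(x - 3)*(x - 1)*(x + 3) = x^3 - x^2 - 9*x + 9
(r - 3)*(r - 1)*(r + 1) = r^3 - 3*r^2 - r + 3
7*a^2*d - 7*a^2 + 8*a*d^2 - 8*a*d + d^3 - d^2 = (a + d)*(7*a + d)*(d - 1)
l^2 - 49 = (l - 7)*(l + 7)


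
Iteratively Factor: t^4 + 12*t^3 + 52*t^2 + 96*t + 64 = (t + 2)*(t^3 + 10*t^2 + 32*t + 32) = (t + 2)*(t + 4)*(t^2 + 6*t + 8) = (t + 2)*(t + 4)^2*(t + 2)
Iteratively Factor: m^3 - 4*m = (m)*(m^2 - 4) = m*(m - 2)*(m + 2)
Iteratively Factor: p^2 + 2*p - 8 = (p + 4)*(p - 2)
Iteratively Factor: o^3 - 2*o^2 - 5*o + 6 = (o - 1)*(o^2 - o - 6) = (o - 1)*(o + 2)*(o - 3)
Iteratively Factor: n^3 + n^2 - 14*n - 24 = (n + 3)*(n^2 - 2*n - 8) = (n - 4)*(n + 3)*(n + 2)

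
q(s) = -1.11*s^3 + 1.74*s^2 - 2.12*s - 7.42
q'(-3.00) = -42.53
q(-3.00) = 44.57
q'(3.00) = -21.65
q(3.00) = -28.09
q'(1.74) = -6.15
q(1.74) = -11.69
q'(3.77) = -36.33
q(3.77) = -50.16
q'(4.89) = -64.73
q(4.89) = -105.97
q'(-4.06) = -71.14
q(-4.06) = 104.15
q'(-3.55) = -56.44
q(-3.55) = 71.69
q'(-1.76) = -18.56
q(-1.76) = 7.75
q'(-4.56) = -87.23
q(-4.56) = 143.68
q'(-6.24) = -153.50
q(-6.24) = 343.26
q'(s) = -3.33*s^2 + 3.48*s - 2.12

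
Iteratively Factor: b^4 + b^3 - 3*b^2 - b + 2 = (b + 1)*(b^3 - 3*b + 2) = (b + 1)*(b + 2)*(b^2 - 2*b + 1) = (b - 1)*(b + 1)*(b + 2)*(b - 1)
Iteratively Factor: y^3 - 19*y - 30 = (y + 2)*(y^2 - 2*y - 15) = (y - 5)*(y + 2)*(y + 3)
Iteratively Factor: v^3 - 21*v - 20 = (v + 1)*(v^2 - v - 20) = (v + 1)*(v + 4)*(v - 5)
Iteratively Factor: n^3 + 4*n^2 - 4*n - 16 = (n - 2)*(n^2 + 6*n + 8) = (n - 2)*(n + 2)*(n + 4)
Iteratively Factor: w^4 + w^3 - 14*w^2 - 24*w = (w)*(w^3 + w^2 - 14*w - 24) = w*(w + 2)*(w^2 - w - 12) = w*(w + 2)*(w + 3)*(w - 4)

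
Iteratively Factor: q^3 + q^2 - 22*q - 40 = (q - 5)*(q^2 + 6*q + 8) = (q - 5)*(q + 4)*(q + 2)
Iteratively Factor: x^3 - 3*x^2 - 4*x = (x)*(x^2 - 3*x - 4) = x*(x + 1)*(x - 4)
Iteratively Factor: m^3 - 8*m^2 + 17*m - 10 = (m - 1)*(m^2 - 7*m + 10) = (m - 5)*(m - 1)*(m - 2)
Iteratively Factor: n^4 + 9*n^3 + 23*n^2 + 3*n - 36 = (n - 1)*(n^3 + 10*n^2 + 33*n + 36) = (n - 1)*(n + 3)*(n^2 + 7*n + 12) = (n - 1)*(n + 3)^2*(n + 4)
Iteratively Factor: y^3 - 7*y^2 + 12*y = (y - 4)*(y^2 - 3*y) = (y - 4)*(y - 3)*(y)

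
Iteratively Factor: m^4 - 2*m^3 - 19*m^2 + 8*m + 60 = (m + 2)*(m^3 - 4*m^2 - 11*m + 30) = (m - 2)*(m + 2)*(m^2 - 2*m - 15) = (m - 5)*(m - 2)*(m + 2)*(m + 3)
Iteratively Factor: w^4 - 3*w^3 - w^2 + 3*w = (w)*(w^3 - 3*w^2 - w + 3) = w*(w + 1)*(w^2 - 4*w + 3) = w*(w - 3)*(w + 1)*(w - 1)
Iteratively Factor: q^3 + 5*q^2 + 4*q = (q + 4)*(q^2 + q) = (q + 1)*(q + 4)*(q)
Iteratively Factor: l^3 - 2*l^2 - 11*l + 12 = (l - 4)*(l^2 + 2*l - 3) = (l - 4)*(l - 1)*(l + 3)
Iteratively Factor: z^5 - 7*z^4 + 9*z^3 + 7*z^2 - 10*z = (z - 1)*(z^4 - 6*z^3 + 3*z^2 + 10*z) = (z - 1)*(z + 1)*(z^3 - 7*z^2 + 10*z) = (z - 2)*(z - 1)*(z + 1)*(z^2 - 5*z) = (z - 5)*(z - 2)*(z - 1)*(z + 1)*(z)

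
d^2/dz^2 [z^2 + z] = 2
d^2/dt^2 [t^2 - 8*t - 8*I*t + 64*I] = 2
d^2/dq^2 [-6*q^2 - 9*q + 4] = -12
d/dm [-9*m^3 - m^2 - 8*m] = -27*m^2 - 2*m - 8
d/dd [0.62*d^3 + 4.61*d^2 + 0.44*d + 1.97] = 1.86*d^2 + 9.22*d + 0.44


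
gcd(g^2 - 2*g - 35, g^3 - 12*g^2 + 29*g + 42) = g - 7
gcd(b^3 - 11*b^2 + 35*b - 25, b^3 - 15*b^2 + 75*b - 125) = b^2 - 10*b + 25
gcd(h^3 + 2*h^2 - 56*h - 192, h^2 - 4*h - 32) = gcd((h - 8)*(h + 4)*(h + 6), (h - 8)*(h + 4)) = h^2 - 4*h - 32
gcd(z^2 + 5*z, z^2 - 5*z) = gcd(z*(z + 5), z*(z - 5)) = z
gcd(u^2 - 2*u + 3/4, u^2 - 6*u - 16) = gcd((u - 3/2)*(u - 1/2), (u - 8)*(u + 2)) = 1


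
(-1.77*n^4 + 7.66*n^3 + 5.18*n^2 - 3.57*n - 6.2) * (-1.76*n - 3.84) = 3.1152*n^5 - 6.6848*n^4 - 38.5312*n^3 - 13.608*n^2 + 24.6208*n + 23.808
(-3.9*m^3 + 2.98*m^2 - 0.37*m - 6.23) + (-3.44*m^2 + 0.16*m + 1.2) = -3.9*m^3 - 0.46*m^2 - 0.21*m - 5.03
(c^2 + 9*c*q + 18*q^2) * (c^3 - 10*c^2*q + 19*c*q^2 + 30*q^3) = c^5 - c^4*q - 53*c^3*q^2 + 21*c^2*q^3 + 612*c*q^4 + 540*q^5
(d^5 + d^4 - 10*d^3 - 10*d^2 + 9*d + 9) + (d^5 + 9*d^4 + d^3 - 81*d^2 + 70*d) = 2*d^5 + 10*d^4 - 9*d^3 - 91*d^2 + 79*d + 9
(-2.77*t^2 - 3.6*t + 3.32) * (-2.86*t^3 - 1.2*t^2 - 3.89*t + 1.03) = 7.9222*t^5 + 13.62*t^4 + 5.6001*t^3 + 7.1669*t^2 - 16.6228*t + 3.4196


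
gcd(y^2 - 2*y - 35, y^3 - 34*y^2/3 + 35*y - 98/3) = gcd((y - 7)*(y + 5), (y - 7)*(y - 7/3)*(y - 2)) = y - 7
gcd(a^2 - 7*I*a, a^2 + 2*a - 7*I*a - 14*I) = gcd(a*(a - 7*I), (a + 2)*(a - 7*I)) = a - 7*I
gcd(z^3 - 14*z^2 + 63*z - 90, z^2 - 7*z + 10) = z - 5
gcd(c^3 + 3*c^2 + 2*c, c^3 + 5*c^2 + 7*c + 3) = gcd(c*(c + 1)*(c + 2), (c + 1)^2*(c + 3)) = c + 1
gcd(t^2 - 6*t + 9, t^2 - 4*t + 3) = t - 3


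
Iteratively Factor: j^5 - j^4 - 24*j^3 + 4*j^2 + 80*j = (j + 2)*(j^4 - 3*j^3 - 18*j^2 + 40*j) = (j - 5)*(j + 2)*(j^3 + 2*j^2 - 8*j) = (j - 5)*(j + 2)*(j + 4)*(j^2 - 2*j) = j*(j - 5)*(j + 2)*(j + 4)*(j - 2)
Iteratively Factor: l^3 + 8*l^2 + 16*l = (l + 4)*(l^2 + 4*l) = (l + 4)^2*(l)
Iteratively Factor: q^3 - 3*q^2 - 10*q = (q)*(q^2 - 3*q - 10) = q*(q + 2)*(q - 5)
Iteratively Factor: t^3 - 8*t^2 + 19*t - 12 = (t - 1)*(t^2 - 7*t + 12) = (t - 3)*(t - 1)*(t - 4)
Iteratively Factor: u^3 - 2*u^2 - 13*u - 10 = (u + 1)*(u^2 - 3*u - 10) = (u + 1)*(u + 2)*(u - 5)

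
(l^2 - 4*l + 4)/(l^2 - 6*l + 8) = (l - 2)/(l - 4)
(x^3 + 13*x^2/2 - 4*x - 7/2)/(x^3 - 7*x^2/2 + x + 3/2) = (x + 7)/(x - 3)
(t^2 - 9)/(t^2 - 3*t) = (t + 3)/t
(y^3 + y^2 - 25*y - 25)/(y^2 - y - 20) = (y^2 + 6*y + 5)/(y + 4)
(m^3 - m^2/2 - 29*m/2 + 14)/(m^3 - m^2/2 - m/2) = (2*m^2 + m - 28)/(m*(2*m + 1))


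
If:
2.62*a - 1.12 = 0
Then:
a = 0.43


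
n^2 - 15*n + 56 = (n - 8)*(n - 7)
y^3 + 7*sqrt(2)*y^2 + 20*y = y*(y + 2*sqrt(2))*(y + 5*sqrt(2))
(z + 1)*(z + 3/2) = z^2 + 5*z/2 + 3/2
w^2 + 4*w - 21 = (w - 3)*(w + 7)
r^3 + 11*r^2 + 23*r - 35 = (r - 1)*(r + 5)*(r + 7)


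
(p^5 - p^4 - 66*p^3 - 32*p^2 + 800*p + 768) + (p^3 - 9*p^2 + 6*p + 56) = p^5 - p^4 - 65*p^3 - 41*p^2 + 806*p + 824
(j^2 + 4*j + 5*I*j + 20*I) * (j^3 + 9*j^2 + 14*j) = j^5 + 13*j^4 + 5*I*j^4 + 50*j^3 + 65*I*j^3 + 56*j^2 + 250*I*j^2 + 280*I*j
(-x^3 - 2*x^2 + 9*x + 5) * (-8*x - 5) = 8*x^4 + 21*x^3 - 62*x^2 - 85*x - 25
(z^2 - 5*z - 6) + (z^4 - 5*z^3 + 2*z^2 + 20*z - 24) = z^4 - 5*z^3 + 3*z^2 + 15*z - 30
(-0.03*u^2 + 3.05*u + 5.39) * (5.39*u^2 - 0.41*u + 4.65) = -0.1617*u^4 + 16.4518*u^3 + 27.6621*u^2 + 11.9726*u + 25.0635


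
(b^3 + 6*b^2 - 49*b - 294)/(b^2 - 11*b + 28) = (b^2 + 13*b + 42)/(b - 4)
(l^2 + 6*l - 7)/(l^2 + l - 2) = (l + 7)/(l + 2)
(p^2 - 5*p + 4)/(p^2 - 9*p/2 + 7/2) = 2*(p - 4)/(2*p - 7)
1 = 1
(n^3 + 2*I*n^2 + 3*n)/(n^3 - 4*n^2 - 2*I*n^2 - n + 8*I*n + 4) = n*(n + 3*I)/(n^2 - n*(4 + I) + 4*I)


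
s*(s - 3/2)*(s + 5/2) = s^3 + s^2 - 15*s/4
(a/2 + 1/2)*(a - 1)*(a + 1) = a^3/2 + a^2/2 - a/2 - 1/2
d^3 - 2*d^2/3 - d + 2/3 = (d - 1)*(d - 2/3)*(d + 1)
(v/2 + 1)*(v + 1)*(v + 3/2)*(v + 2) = v^4/2 + 13*v^3/4 + 31*v^2/4 + 8*v + 3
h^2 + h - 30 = (h - 5)*(h + 6)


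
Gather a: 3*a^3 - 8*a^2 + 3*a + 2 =3*a^3 - 8*a^2 + 3*a + 2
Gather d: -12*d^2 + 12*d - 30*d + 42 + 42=-12*d^2 - 18*d + 84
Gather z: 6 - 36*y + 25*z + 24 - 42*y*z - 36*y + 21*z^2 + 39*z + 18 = -72*y + 21*z^2 + z*(64 - 42*y) + 48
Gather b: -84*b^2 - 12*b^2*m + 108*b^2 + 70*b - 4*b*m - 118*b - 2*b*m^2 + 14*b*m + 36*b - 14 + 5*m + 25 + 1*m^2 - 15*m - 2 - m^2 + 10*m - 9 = b^2*(24 - 12*m) + b*(-2*m^2 + 10*m - 12)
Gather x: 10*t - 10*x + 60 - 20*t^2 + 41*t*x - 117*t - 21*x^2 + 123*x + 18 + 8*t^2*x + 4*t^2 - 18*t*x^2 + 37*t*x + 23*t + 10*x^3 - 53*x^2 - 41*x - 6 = -16*t^2 - 84*t + 10*x^3 + x^2*(-18*t - 74) + x*(8*t^2 + 78*t + 72) + 72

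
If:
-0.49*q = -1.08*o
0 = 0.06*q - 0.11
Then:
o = 0.83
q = 1.83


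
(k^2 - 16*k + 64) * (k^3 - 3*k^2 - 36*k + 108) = k^5 - 19*k^4 + 76*k^3 + 492*k^2 - 4032*k + 6912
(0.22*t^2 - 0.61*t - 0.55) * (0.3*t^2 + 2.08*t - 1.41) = 0.066*t^4 + 0.2746*t^3 - 1.744*t^2 - 0.2839*t + 0.7755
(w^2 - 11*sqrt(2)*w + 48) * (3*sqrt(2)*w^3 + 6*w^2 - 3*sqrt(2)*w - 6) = 3*sqrt(2)*w^5 - 60*w^4 + 75*sqrt(2)*w^3 + 348*w^2 - 78*sqrt(2)*w - 288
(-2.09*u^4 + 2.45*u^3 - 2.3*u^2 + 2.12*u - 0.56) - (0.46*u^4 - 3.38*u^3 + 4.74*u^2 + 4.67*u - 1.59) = -2.55*u^4 + 5.83*u^3 - 7.04*u^2 - 2.55*u + 1.03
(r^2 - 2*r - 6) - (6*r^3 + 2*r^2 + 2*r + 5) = -6*r^3 - r^2 - 4*r - 11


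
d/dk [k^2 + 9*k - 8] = 2*k + 9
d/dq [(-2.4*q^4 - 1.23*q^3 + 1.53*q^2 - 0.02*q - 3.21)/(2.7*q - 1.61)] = (-19.44*q^4 + 8.814*q^3 + 10.0719*q^2 - 4.9266*q + 8.6992)/(7.29*q^2 - 8.694*q + 2.5921)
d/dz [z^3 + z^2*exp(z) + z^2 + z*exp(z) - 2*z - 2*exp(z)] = z^2*exp(z) + 3*z^2 + 3*z*exp(z) + 2*z - exp(z) - 2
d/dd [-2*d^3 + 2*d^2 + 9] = 2*d*(2 - 3*d)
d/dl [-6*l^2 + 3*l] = 3 - 12*l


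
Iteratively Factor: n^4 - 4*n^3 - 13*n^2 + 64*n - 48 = (n - 1)*(n^3 - 3*n^2 - 16*n + 48) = (n - 4)*(n - 1)*(n^2 + n - 12) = (n - 4)*(n - 1)*(n + 4)*(n - 3)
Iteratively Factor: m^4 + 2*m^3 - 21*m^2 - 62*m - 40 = (m + 1)*(m^3 + m^2 - 22*m - 40) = (m - 5)*(m + 1)*(m^2 + 6*m + 8) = (m - 5)*(m + 1)*(m + 4)*(m + 2)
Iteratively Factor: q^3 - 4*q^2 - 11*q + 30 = (q + 3)*(q^2 - 7*q + 10) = (q - 5)*(q + 3)*(q - 2)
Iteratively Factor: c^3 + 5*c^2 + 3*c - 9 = (c + 3)*(c^2 + 2*c - 3) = (c + 3)^2*(c - 1)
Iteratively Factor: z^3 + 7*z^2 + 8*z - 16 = (z + 4)*(z^2 + 3*z - 4) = (z + 4)^2*(z - 1)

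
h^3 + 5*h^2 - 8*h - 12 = (h - 2)*(h + 1)*(h + 6)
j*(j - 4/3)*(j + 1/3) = j^3 - j^2 - 4*j/9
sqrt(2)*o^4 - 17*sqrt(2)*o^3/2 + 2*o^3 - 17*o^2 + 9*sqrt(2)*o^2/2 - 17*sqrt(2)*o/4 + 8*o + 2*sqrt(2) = (o - 8)*(o - 1/2)*(o + sqrt(2)/2)*(sqrt(2)*o + 1)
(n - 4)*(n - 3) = n^2 - 7*n + 12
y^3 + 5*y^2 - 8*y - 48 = (y - 3)*(y + 4)^2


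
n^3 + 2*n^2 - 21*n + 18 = (n - 3)*(n - 1)*(n + 6)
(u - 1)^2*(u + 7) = u^3 + 5*u^2 - 13*u + 7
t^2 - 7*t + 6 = (t - 6)*(t - 1)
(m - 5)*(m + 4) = m^2 - m - 20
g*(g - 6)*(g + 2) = g^3 - 4*g^2 - 12*g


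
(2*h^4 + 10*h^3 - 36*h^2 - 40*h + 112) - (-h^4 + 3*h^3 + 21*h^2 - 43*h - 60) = 3*h^4 + 7*h^3 - 57*h^2 + 3*h + 172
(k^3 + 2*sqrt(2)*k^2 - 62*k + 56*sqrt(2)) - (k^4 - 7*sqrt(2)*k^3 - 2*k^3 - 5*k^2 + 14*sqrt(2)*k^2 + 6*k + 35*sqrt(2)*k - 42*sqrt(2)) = -k^4 + 3*k^3 + 7*sqrt(2)*k^3 - 12*sqrt(2)*k^2 + 5*k^2 - 68*k - 35*sqrt(2)*k + 98*sqrt(2)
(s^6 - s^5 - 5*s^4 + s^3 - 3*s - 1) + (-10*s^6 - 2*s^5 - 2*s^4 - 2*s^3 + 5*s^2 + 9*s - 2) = -9*s^6 - 3*s^5 - 7*s^4 - s^3 + 5*s^2 + 6*s - 3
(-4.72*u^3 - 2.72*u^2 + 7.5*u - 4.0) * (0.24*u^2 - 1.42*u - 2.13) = -1.1328*u^5 + 6.0496*u^4 + 15.716*u^3 - 5.8164*u^2 - 10.295*u + 8.52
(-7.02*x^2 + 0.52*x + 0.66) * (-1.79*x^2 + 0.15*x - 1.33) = 12.5658*x^4 - 1.9838*x^3 + 8.2332*x^2 - 0.5926*x - 0.8778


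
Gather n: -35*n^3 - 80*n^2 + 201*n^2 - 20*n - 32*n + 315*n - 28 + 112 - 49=-35*n^3 + 121*n^2 + 263*n + 35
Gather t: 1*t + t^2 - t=t^2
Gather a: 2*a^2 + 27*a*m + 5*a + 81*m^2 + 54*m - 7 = 2*a^2 + a*(27*m + 5) + 81*m^2 + 54*m - 7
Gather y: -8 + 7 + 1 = 0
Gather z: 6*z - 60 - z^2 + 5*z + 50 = -z^2 + 11*z - 10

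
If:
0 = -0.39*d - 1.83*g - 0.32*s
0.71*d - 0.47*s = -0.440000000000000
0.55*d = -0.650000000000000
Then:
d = -1.18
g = 0.40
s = -0.85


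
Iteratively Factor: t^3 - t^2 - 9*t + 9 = (t + 3)*(t^2 - 4*t + 3) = (t - 3)*(t + 3)*(t - 1)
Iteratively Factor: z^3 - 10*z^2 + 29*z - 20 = (z - 4)*(z^2 - 6*z + 5) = (z - 4)*(z - 1)*(z - 5)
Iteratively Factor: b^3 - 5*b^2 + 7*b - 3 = (b - 3)*(b^2 - 2*b + 1) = (b - 3)*(b - 1)*(b - 1)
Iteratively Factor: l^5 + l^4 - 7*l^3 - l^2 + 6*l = (l)*(l^4 + l^3 - 7*l^2 - l + 6) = l*(l + 1)*(l^3 - 7*l + 6) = l*(l + 1)*(l + 3)*(l^2 - 3*l + 2) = l*(l - 1)*(l + 1)*(l + 3)*(l - 2)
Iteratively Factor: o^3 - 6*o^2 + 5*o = (o - 5)*(o^2 - o) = o*(o - 5)*(o - 1)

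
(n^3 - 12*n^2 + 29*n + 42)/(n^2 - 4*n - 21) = (n^2 - 5*n - 6)/(n + 3)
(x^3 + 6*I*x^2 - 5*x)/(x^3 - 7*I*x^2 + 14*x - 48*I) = x*(x^2 + 6*I*x - 5)/(x^3 - 7*I*x^2 + 14*x - 48*I)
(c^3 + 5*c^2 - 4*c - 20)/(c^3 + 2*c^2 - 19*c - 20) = (c^2 - 4)/(c^2 - 3*c - 4)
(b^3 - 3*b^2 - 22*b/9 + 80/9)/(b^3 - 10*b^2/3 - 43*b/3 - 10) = (3*b^2 - 14*b + 16)/(3*(b^2 - 5*b - 6))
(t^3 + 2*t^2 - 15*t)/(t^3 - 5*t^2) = (t^2 + 2*t - 15)/(t*(t - 5))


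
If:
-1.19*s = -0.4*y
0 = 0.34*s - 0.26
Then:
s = 0.76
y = 2.28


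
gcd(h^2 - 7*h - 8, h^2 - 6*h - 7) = h + 1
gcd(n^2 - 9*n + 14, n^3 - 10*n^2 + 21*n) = n - 7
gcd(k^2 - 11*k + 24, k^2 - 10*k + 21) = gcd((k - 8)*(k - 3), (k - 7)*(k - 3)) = k - 3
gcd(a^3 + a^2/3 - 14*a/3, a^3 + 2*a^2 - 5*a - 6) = a - 2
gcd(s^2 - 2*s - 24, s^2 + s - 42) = s - 6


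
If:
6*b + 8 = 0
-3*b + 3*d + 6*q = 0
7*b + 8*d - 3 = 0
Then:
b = -4/3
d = 37/24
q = -23/16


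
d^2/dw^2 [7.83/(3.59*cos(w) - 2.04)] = (100.913823*sin(w)^2 - 57.343788*cos(w) + 100.913823)/(3.59*cos(w) - 2.04)^3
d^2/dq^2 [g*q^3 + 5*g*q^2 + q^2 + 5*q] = 6*g*q + 10*g + 2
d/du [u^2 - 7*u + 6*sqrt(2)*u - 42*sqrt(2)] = 2*u - 7 + 6*sqrt(2)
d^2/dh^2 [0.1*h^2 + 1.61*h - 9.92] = 0.200000000000000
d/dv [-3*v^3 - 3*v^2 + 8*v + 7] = -9*v^2 - 6*v + 8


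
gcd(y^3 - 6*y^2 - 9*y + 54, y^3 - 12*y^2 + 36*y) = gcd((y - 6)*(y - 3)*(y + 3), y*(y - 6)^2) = y - 6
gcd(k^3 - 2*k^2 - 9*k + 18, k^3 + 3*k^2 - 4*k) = 1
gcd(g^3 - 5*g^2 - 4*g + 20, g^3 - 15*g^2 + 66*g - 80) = g^2 - 7*g + 10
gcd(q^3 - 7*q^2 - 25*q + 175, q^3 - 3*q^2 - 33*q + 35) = q^2 - 2*q - 35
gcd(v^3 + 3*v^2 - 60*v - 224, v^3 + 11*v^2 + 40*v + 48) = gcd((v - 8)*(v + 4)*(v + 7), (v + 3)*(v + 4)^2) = v + 4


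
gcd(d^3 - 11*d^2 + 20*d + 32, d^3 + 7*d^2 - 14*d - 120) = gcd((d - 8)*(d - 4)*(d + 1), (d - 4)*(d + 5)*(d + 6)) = d - 4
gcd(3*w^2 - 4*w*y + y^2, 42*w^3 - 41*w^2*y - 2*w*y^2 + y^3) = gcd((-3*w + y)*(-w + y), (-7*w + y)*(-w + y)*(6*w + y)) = -w + y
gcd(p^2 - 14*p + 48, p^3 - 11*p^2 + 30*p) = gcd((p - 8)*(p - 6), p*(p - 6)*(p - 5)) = p - 6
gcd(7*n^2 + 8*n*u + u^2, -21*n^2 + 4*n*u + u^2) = 7*n + u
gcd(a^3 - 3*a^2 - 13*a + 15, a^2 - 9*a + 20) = a - 5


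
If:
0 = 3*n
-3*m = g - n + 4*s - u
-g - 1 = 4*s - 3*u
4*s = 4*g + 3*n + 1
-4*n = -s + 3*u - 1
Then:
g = -3/16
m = 7/72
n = 0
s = 1/16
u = 17/48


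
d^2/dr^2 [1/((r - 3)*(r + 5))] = 2*((r - 3)^2 + (r - 3)*(r + 5) + (r + 5)^2)/((r - 3)^3*(r + 5)^3)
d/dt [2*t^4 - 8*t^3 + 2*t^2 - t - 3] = 8*t^3 - 24*t^2 + 4*t - 1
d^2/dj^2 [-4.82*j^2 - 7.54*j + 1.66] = -9.64000000000000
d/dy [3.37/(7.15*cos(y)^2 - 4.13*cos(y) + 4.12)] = (48.191*cos(y) - 13.9181)*sin(y)/(7.15*cos(y)^2 - 4.13*cos(y) + 4.12)^2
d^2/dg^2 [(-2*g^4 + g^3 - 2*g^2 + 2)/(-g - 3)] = 2*(6*g^4 + 47*g^3 + 99*g^2 - 27*g + 16)/(g^3 + 9*g^2 + 27*g + 27)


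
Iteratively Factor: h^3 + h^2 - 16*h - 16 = (h + 1)*(h^2 - 16) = (h + 1)*(h + 4)*(h - 4)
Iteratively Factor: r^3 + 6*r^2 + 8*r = (r + 2)*(r^2 + 4*r) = r*(r + 2)*(r + 4)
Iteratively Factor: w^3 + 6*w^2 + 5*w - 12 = (w + 4)*(w^2 + 2*w - 3) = (w + 3)*(w + 4)*(w - 1)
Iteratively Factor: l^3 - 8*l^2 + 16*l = (l)*(l^2 - 8*l + 16) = l*(l - 4)*(l - 4)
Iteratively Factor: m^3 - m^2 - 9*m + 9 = (m - 3)*(m^2 + 2*m - 3) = (m - 3)*(m + 3)*(m - 1)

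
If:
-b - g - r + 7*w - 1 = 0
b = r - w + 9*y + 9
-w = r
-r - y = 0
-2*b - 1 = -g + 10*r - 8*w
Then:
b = 248/5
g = -21/5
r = -29/5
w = 29/5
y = 29/5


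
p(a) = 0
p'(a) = 0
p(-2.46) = 0.00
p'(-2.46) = 0.00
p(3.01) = 0.00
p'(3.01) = 0.00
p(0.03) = 0.00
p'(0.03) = 0.00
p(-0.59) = 0.00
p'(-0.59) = 0.00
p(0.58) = 0.00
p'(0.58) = 0.00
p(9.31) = 0.00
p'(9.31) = 0.00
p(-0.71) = 0.00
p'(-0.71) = 0.00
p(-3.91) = 0.00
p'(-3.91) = 0.00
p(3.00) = 0.00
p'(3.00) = 0.00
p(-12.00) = 0.00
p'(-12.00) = 0.00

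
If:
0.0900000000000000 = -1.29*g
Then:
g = -0.07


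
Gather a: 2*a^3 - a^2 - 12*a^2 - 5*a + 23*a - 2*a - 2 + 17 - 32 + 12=2*a^3 - 13*a^2 + 16*a - 5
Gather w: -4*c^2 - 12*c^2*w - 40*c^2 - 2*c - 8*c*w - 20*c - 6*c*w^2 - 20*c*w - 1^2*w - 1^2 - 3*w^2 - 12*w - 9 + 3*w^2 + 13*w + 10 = -44*c^2 - 6*c*w^2 - 22*c + w*(-12*c^2 - 28*c)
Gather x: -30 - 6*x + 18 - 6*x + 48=36 - 12*x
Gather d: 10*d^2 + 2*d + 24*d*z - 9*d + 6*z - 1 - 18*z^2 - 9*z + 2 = 10*d^2 + d*(24*z - 7) - 18*z^2 - 3*z + 1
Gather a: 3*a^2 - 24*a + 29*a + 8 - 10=3*a^2 + 5*a - 2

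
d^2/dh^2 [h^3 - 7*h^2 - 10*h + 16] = 6*h - 14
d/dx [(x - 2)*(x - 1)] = 2*x - 3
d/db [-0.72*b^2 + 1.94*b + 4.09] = 1.94 - 1.44*b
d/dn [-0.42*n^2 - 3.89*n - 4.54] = -0.84*n - 3.89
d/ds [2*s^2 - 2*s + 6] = 4*s - 2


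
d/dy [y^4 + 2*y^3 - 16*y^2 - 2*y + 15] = 4*y^3 + 6*y^2 - 32*y - 2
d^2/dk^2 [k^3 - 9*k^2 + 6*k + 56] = 6*k - 18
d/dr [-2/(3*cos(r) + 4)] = -6*sin(r)/(3*cos(r) + 4)^2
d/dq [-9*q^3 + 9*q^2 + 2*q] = -27*q^2 + 18*q + 2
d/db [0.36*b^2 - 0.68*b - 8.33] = 0.72*b - 0.68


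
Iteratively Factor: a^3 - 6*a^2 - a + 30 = (a - 5)*(a^2 - a - 6) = (a - 5)*(a - 3)*(a + 2)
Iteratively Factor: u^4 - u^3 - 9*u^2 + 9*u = (u - 1)*(u^3 - 9*u) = u*(u - 1)*(u^2 - 9) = u*(u - 3)*(u - 1)*(u + 3)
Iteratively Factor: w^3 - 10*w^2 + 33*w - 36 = (w - 3)*(w^2 - 7*w + 12) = (w - 4)*(w - 3)*(w - 3)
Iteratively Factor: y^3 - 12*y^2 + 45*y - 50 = (y - 2)*(y^2 - 10*y + 25) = (y - 5)*(y - 2)*(y - 5)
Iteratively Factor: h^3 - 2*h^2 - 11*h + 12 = (h - 1)*(h^2 - h - 12) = (h - 1)*(h + 3)*(h - 4)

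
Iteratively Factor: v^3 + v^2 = (v)*(v^2 + v) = v^2*(v + 1)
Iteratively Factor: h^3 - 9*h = (h + 3)*(h^2 - 3*h) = h*(h + 3)*(h - 3)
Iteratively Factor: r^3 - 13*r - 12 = (r + 1)*(r^2 - r - 12) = (r + 1)*(r + 3)*(r - 4)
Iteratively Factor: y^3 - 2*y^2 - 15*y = (y)*(y^2 - 2*y - 15) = y*(y - 5)*(y + 3)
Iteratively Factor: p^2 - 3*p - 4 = (p - 4)*(p + 1)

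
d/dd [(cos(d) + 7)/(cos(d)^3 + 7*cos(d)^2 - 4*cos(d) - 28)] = sin(2*d)/((cos(d) - 2)^2*(cos(d) + 2)^2)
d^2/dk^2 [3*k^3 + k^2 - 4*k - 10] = 18*k + 2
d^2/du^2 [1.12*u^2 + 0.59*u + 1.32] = 2.24000000000000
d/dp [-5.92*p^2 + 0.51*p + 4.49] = 0.51 - 11.84*p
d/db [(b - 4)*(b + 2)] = 2*b - 2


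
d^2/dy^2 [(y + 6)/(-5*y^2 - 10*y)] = 2*(y*(y + 2)*(3*y + 8) - 4*(y + 1)^2*(y + 6))/(5*y^3*(y + 2)^3)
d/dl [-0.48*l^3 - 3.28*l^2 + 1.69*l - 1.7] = -1.44*l^2 - 6.56*l + 1.69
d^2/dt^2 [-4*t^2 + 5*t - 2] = -8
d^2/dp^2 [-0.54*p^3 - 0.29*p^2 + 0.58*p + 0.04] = -3.24*p - 0.58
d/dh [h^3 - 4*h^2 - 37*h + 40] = 3*h^2 - 8*h - 37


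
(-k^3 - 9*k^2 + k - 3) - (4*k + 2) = -k^3 - 9*k^2 - 3*k - 5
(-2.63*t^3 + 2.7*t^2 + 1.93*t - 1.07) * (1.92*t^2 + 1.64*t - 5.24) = -5.0496*t^5 + 0.870800000000001*t^4 + 21.9148*t^3 - 13.0372*t^2 - 11.868*t + 5.6068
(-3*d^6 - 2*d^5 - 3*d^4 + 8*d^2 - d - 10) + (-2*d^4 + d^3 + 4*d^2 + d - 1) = -3*d^6 - 2*d^5 - 5*d^4 + d^3 + 12*d^2 - 11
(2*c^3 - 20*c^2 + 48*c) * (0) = 0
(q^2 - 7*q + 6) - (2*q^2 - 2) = -q^2 - 7*q + 8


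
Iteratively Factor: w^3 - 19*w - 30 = (w + 2)*(w^2 - 2*w - 15) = (w - 5)*(w + 2)*(w + 3)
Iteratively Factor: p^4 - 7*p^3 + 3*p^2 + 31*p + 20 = (p + 1)*(p^3 - 8*p^2 + 11*p + 20) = (p - 5)*(p + 1)*(p^2 - 3*p - 4) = (p - 5)*(p - 4)*(p + 1)*(p + 1)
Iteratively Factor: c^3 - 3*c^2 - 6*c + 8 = (c - 1)*(c^2 - 2*c - 8) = (c - 1)*(c + 2)*(c - 4)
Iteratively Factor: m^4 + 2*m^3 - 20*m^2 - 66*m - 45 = (m + 1)*(m^3 + m^2 - 21*m - 45) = (m + 1)*(m + 3)*(m^2 - 2*m - 15) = (m + 1)*(m + 3)^2*(m - 5)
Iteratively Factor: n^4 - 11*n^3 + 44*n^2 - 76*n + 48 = (n - 4)*(n^3 - 7*n^2 + 16*n - 12) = (n - 4)*(n - 2)*(n^2 - 5*n + 6) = (n - 4)*(n - 2)^2*(n - 3)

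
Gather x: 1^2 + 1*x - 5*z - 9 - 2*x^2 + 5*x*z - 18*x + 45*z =-2*x^2 + x*(5*z - 17) + 40*z - 8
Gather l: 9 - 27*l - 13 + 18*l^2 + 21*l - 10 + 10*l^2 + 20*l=28*l^2 + 14*l - 14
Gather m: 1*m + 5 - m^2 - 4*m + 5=-m^2 - 3*m + 10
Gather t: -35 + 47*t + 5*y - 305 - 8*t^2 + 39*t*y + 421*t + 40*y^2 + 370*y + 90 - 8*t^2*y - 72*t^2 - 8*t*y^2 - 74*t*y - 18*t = t^2*(-8*y - 80) + t*(-8*y^2 - 35*y + 450) + 40*y^2 + 375*y - 250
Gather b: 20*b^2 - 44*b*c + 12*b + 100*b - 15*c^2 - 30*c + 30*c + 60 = 20*b^2 + b*(112 - 44*c) - 15*c^2 + 60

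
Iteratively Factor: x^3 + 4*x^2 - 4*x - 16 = (x + 2)*(x^2 + 2*x - 8) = (x + 2)*(x + 4)*(x - 2)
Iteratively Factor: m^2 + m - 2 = (m - 1)*(m + 2)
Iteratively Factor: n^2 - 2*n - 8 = (n - 4)*(n + 2)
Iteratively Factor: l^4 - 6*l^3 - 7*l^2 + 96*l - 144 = (l - 4)*(l^3 - 2*l^2 - 15*l + 36) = (l - 4)*(l + 4)*(l^2 - 6*l + 9) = (l - 4)*(l - 3)*(l + 4)*(l - 3)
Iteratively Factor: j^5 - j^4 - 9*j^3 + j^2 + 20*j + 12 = (j - 3)*(j^4 + 2*j^3 - 3*j^2 - 8*j - 4) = (j - 3)*(j + 1)*(j^3 + j^2 - 4*j - 4) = (j - 3)*(j + 1)^2*(j^2 - 4) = (j - 3)*(j + 1)^2*(j + 2)*(j - 2)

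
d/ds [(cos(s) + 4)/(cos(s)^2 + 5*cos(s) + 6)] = (cos(s)^2 + 8*cos(s) + 14)*sin(s)/(cos(s)^2 + 5*cos(s) + 6)^2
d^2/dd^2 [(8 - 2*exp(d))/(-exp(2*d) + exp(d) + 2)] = 2*(exp(4*d) - 15*exp(3*d) + 24*exp(2*d) - 38*exp(d) + 12)*exp(d)/(exp(6*d) - 3*exp(5*d) - 3*exp(4*d) + 11*exp(3*d) + 6*exp(2*d) - 12*exp(d) - 8)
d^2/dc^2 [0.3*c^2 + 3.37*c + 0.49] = 0.600000000000000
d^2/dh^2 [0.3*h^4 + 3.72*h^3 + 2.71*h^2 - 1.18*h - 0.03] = 3.6*h^2 + 22.32*h + 5.42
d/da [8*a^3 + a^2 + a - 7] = 24*a^2 + 2*a + 1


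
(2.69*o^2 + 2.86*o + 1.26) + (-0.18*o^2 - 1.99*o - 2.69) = 2.51*o^2 + 0.87*o - 1.43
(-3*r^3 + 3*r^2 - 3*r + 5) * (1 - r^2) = 3*r^5 - 3*r^4 - 2*r^2 - 3*r + 5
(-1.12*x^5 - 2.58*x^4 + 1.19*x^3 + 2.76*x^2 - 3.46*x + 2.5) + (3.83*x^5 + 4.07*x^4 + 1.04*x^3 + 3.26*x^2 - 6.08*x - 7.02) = 2.71*x^5 + 1.49*x^4 + 2.23*x^3 + 6.02*x^2 - 9.54*x - 4.52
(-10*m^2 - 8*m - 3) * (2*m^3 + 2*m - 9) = -20*m^5 - 16*m^4 - 26*m^3 + 74*m^2 + 66*m + 27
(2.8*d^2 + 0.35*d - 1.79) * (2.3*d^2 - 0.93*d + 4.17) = 6.44*d^4 - 1.799*d^3 + 7.2335*d^2 + 3.1242*d - 7.4643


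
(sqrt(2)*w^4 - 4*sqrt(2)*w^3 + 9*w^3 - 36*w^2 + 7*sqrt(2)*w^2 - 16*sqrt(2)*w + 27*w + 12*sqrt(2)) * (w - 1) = sqrt(2)*w^5 - 5*sqrt(2)*w^4 + 9*w^4 - 45*w^3 + 11*sqrt(2)*w^3 - 23*sqrt(2)*w^2 + 63*w^2 - 27*w + 28*sqrt(2)*w - 12*sqrt(2)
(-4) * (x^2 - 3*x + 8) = -4*x^2 + 12*x - 32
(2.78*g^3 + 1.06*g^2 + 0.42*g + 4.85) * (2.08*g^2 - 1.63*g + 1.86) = 5.7824*g^5 - 2.3266*g^4 + 4.3166*g^3 + 11.375*g^2 - 7.1243*g + 9.021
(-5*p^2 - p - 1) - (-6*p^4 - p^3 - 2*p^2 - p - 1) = 6*p^4 + p^3 - 3*p^2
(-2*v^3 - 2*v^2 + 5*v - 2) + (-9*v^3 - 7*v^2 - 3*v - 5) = -11*v^3 - 9*v^2 + 2*v - 7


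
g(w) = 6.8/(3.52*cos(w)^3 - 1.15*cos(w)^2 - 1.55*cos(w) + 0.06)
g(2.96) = -2.36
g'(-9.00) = -5.67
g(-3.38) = -2.47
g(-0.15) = 8.44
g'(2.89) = 2.43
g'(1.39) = -195.77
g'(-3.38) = 2.26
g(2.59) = -4.18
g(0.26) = 10.23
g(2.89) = -2.50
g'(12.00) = -6303.79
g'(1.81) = -27.30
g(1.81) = 21.53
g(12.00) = 140.82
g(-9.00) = -3.17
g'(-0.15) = -10.17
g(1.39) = -28.88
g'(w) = 6.8*(10.56*sin(w)*cos(w)^2 - 2.3*sin(w)*cos(w) - 1.55*sin(w))/(3.52*cos(w)^3 - 1.15*cos(w)^2 - 1.55*cos(w) + 0.06)^2 = (71.808*cos(w)^2 - 15.64*cos(w) - 10.54)*sin(w)/(3.52*cos(w)^3 - 1.15*cos(w)^2 - 1.55*cos(w) + 0.06)^2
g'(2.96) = 1.62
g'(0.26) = 24.07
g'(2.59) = 10.84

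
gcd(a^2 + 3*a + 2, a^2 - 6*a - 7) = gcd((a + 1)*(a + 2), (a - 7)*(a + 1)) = a + 1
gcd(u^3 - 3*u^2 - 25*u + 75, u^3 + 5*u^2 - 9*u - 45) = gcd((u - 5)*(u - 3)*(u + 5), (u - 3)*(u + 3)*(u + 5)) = u^2 + 2*u - 15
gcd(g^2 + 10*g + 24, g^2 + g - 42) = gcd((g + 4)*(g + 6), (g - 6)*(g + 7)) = 1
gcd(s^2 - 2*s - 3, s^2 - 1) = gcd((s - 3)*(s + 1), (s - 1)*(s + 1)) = s + 1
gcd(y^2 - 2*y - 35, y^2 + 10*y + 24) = 1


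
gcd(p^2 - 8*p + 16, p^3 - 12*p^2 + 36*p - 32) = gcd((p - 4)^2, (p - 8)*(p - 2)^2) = 1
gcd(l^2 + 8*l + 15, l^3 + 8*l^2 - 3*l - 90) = l + 5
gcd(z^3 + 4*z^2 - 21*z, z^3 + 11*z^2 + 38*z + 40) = 1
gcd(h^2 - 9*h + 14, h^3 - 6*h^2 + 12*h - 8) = h - 2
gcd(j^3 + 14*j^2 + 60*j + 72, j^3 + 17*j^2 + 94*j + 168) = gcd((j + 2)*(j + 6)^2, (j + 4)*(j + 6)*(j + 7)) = j + 6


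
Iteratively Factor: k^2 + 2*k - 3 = (k - 1)*(k + 3)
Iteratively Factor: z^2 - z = (z)*(z - 1)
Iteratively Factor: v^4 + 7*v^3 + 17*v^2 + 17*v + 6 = (v + 1)*(v^3 + 6*v^2 + 11*v + 6) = (v + 1)^2*(v^2 + 5*v + 6) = (v + 1)^2*(v + 2)*(v + 3)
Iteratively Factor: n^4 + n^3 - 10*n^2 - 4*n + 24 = (n - 2)*(n^3 + 3*n^2 - 4*n - 12) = (n - 2)*(n + 3)*(n^2 - 4) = (n - 2)^2*(n + 3)*(n + 2)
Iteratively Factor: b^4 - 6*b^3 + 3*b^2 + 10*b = (b + 1)*(b^3 - 7*b^2 + 10*b) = (b - 2)*(b + 1)*(b^2 - 5*b) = (b - 5)*(b - 2)*(b + 1)*(b)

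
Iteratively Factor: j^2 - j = (j)*(j - 1)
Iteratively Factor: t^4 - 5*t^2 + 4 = (t + 2)*(t^3 - 2*t^2 - t + 2) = (t - 2)*(t + 2)*(t^2 - 1) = (t - 2)*(t - 1)*(t + 2)*(t + 1)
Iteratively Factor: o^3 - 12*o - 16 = (o - 4)*(o^2 + 4*o + 4) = (o - 4)*(o + 2)*(o + 2)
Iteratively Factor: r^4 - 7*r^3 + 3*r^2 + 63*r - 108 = (r - 3)*(r^3 - 4*r^2 - 9*r + 36) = (r - 3)^2*(r^2 - r - 12) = (r - 4)*(r - 3)^2*(r + 3)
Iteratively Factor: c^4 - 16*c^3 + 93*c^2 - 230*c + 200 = (c - 4)*(c^3 - 12*c^2 + 45*c - 50) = (c - 4)*(c - 2)*(c^2 - 10*c + 25) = (c - 5)*(c - 4)*(c - 2)*(c - 5)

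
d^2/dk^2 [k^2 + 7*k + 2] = 2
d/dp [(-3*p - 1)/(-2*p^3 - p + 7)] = (6*p^3 + 3*p - (3*p + 1)*(6*p^2 + 1) - 21)/(2*p^3 + p - 7)^2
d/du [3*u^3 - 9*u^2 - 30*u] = 9*u^2 - 18*u - 30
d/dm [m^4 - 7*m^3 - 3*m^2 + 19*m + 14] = 4*m^3 - 21*m^2 - 6*m + 19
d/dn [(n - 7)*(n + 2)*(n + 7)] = 3*n^2 + 4*n - 49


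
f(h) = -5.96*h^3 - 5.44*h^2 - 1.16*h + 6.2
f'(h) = -17.88*h^2 - 10.88*h - 1.16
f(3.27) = -264.16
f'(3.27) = -227.93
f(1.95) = -60.94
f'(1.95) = -90.36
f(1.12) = -10.30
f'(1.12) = -35.77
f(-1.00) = 7.88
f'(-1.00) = -8.16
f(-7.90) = 2614.37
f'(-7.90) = -1031.10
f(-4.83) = 556.46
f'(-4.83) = -365.73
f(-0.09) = 6.26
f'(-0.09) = -0.33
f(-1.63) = 19.45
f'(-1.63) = -30.93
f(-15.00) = 18914.60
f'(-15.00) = -3860.96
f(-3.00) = 121.64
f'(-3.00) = -129.44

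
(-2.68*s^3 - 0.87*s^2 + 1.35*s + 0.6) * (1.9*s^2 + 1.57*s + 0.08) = -5.092*s^5 - 5.8606*s^4 + 0.9847*s^3 + 3.1899*s^2 + 1.05*s + 0.048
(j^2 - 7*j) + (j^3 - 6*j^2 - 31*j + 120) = j^3 - 5*j^2 - 38*j + 120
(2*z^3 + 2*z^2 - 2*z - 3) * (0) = 0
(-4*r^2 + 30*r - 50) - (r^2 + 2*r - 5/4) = -5*r^2 + 28*r - 195/4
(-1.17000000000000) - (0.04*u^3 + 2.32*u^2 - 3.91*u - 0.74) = -0.04*u^3 - 2.32*u^2 + 3.91*u - 0.43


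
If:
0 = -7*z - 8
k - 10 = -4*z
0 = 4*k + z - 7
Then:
No Solution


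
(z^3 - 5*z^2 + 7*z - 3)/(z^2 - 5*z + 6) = (z^2 - 2*z + 1)/(z - 2)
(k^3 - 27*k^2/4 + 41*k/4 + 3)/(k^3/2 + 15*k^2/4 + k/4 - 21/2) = (4*k^3 - 27*k^2 + 41*k + 12)/(2*k^3 + 15*k^2 + k - 42)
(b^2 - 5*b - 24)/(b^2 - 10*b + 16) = (b + 3)/(b - 2)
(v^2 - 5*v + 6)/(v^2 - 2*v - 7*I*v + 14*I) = (v - 3)/(v - 7*I)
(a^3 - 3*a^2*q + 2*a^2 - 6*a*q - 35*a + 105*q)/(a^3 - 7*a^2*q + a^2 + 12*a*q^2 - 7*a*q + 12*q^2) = (-a^2 - 2*a + 35)/(-a^2 + 4*a*q - a + 4*q)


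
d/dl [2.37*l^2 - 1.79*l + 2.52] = 4.74*l - 1.79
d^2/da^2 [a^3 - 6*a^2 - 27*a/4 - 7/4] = 6*a - 12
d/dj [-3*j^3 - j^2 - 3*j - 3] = -9*j^2 - 2*j - 3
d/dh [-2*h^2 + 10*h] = 10 - 4*h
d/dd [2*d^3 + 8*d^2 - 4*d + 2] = 6*d^2 + 16*d - 4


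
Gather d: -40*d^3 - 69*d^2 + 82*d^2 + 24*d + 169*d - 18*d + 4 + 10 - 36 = -40*d^3 + 13*d^2 + 175*d - 22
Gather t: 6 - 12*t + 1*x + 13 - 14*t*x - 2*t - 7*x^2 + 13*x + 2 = t*(-14*x - 14) - 7*x^2 + 14*x + 21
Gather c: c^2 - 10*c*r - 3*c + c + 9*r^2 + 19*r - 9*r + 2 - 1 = c^2 + c*(-10*r - 2) + 9*r^2 + 10*r + 1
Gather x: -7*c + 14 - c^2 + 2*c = -c^2 - 5*c + 14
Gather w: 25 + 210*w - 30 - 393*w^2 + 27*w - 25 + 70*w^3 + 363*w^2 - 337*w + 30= 70*w^3 - 30*w^2 - 100*w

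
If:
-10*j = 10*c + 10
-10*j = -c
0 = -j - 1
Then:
No Solution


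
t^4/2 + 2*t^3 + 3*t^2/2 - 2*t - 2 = (t/2 + 1)*(t - 1)*(t + 1)*(t + 2)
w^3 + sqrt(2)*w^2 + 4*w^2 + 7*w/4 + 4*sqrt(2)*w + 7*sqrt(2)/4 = (w + 1/2)*(w + 7/2)*(w + sqrt(2))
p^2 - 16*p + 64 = (p - 8)^2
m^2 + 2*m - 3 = (m - 1)*(m + 3)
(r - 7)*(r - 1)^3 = r^4 - 10*r^3 + 24*r^2 - 22*r + 7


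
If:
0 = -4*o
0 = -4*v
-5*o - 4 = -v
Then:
No Solution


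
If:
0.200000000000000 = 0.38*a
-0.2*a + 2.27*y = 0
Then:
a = 0.53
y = 0.05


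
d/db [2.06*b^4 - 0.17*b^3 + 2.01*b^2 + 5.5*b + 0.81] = 8.24*b^3 - 0.51*b^2 + 4.02*b + 5.5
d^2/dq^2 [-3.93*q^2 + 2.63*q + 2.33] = -7.86000000000000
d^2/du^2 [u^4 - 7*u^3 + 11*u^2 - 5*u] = 12*u^2 - 42*u + 22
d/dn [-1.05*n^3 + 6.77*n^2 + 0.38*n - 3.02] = -3.15*n^2 + 13.54*n + 0.38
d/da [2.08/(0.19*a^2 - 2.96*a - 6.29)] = (6.1568 - 0.7904*a)/(-0.19*a^2 + 2.96*a + 6.29)^2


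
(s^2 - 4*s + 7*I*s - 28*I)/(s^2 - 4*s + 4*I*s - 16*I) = (s + 7*I)/(s + 4*I)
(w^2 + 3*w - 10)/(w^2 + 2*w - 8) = (w + 5)/(w + 4)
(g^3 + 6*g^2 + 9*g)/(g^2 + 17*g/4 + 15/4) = 4*g*(g + 3)/(4*g + 5)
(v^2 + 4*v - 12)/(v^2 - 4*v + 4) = (v + 6)/(v - 2)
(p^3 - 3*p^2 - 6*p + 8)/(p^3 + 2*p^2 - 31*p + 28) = (p + 2)/(p + 7)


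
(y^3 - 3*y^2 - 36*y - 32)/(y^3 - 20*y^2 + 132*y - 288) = (y^2 + 5*y + 4)/(y^2 - 12*y + 36)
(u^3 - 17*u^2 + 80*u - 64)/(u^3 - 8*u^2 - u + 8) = (u - 8)/(u + 1)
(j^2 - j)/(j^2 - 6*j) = (j - 1)/(j - 6)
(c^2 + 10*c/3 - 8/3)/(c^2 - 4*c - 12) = (-3*c^2 - 10*c + 8)/(3*(-c^2 + 4*c + 12))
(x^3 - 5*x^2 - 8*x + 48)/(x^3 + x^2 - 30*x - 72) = (x^2 - 8*x + 16)/(x^2 - 2*x - 24)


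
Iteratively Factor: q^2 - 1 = (q - 1)*(q + 1)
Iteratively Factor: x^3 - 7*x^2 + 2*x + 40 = (x - 5)*(x^2 - 2*x - 8) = (x - 5)*(x + 2)*(x - 4)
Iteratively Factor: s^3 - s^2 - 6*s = (s + 2)*(s^2 - 3*s) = (s - 3)*(s + 2)*(s)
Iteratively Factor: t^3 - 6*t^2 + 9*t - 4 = (t - 1)*(t^2 - 5*t + 4) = (t - 4)*(t - 1)*(t - 1)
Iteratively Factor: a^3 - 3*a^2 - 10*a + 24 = (a - 2)*(a^2 - a - 12) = (a - 2)*(a + 3)*(a - 4)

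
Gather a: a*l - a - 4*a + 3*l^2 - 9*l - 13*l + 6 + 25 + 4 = a*(l - 5) + 3*l^2 - 22*l + 35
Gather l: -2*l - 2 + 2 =-2*l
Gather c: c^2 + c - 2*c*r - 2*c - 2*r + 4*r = c^2 + c*(-2*r - 1) + 2*r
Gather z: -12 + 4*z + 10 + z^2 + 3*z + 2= z^2 + 7*z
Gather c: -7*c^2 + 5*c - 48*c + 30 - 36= -7*c^2 - 43*c - 6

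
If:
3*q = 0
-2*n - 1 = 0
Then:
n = -1/2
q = 0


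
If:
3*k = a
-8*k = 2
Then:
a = -3/4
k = -1/4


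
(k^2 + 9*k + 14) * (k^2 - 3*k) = k^4 + 6*k^3 - 13*k^2 - 42*k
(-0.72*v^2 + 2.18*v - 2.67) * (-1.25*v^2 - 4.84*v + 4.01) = 0.9*v^4 + 0.7598*v^3 - 10.1009*v^2 + 21.6646*v - 10.7067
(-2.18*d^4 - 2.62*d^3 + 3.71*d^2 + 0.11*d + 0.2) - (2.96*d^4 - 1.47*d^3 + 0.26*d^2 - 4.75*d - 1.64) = -5.14*d^4 - 1.15*d^3 + 3.45*d^2 + 4.86*d + 1.84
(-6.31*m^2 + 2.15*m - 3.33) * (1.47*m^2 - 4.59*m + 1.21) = -9.2757*m^4 + 32.1234*m^3 - 22.3987*m^2 + 17.8862*m - 4.0293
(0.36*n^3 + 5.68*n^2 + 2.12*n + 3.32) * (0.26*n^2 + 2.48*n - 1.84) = 0.0936*n^5 + 2.3696*n^4 + 13.9752*n^3 - 4.3304*n^2 + 4.3328*n - 6.1088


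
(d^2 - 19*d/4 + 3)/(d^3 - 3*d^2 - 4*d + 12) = (d^2 - 19*d/4 + 3)/(d^3 - 3*d^2 - 4*d + 12)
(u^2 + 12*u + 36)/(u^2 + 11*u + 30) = (u + 6)/(u + 5)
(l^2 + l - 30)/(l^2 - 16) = (l^2 + l - 30)/(l^2 - 16)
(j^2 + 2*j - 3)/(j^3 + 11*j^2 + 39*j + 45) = (j - 1)/(j^2 + 8*j + 15)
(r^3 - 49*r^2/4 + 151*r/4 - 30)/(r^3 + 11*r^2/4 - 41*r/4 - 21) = (4*r^2 - 37*r + 40)/(4*r^2 + 23*r + 28)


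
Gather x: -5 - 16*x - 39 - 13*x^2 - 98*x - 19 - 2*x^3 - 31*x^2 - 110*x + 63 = -2*x^3 - 44*x^2 - 224*x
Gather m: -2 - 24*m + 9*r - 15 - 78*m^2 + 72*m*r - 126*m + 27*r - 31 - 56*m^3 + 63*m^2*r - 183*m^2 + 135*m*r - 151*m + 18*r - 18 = -56*m^3 + m^2*(63*r - 261) + m*(207*r - 301) + 54*r - 66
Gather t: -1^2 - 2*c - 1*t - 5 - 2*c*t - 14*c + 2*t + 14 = -16*c + t*(1 - 2*c) + 8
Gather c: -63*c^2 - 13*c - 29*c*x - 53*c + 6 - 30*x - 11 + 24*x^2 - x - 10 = -63*c^2 + c*(-29*x - 66) + 24*x^2 - 31*x - 15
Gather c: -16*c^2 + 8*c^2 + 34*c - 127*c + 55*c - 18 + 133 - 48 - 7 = -8*c^2 - 38*c + 60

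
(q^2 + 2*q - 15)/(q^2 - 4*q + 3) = (q + 5)/(q - 1)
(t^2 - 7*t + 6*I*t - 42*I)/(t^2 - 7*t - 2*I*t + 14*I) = (t + 6*I)/(t - 2*I)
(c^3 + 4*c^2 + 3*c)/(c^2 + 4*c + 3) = c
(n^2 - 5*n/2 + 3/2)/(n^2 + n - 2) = (n - 3/2)/(n + 2)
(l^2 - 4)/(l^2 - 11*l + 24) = (l^2 - 4)/(l^2 - 11*l + 24)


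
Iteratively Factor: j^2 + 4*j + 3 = (j + 3)*(j + 1)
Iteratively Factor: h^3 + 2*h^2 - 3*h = (h - 1)*(h^2 + 3*h) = h*(h - 1)*(h + 3)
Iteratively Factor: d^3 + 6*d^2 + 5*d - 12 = (d + 4)*(d^2 + 2*d - 3) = (d - 1)*(d + 4)*(d + 3)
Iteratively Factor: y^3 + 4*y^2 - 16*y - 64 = (y + 4)*(y^2 - 16) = (y - 4)*(y + 4)*(y + 4)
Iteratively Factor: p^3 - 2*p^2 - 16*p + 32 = (p - 2)*(p^2 - 16) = (p - 4)*(p - 2)*(p + 4)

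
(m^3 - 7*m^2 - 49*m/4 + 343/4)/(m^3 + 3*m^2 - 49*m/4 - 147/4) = (m - 7)/(m + 3)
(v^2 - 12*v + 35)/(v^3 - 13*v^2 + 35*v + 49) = (v - 5)/(v^2 - 6*v - 7)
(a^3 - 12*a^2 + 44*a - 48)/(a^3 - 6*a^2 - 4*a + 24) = (a - 4)/(a + 2)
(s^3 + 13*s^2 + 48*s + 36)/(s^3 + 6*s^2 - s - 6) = (s + 6)/(s - 1)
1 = 1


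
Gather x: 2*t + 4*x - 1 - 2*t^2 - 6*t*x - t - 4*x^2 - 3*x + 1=-2*t^2 + t - 4*x^2 + x*(1 - 6*t)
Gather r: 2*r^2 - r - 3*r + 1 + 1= 2*r^2 - 4*r + 2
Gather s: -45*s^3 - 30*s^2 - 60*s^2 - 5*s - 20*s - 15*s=-45*s^3 - 90*s^2 - 40*s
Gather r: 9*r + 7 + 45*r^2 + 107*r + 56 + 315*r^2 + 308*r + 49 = 360*r^2 + 424*r + 112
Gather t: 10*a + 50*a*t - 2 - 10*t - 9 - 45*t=10*a + t*(50*a - 55) - 11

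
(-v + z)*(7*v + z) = -7*v^2 + 6*v*z + z^2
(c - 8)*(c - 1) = c^2 - 9*c + 8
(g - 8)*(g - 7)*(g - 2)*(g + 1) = g^4 - 16*g^3 + 69*g^2 - 26*g - 112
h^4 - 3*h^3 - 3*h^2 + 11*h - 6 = (h - 3)*(h - 1)^2*(h + 2)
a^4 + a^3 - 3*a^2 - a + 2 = (a - 1)^2*(a + 1)*(a + 2)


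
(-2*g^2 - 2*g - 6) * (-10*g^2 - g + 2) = 20*g^4 + 22*g^3 + 58*g^2 + 2*g - 12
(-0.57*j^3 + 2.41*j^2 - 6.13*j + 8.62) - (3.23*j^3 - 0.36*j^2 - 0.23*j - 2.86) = -3.8*j^3 + 2.77*j^2 - 5.9*j + 11.48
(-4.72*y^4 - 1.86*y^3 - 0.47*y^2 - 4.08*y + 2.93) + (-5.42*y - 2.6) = -4.72*y^4 - 1.86*y^3 - 0.47*y^2 - 9.5*y + 0.33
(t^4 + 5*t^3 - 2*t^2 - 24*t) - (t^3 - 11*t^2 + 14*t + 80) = t^4 + 4*t^3 + 9*t^2 - 38*t - 80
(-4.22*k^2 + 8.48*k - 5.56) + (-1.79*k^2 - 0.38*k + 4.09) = -6.01*k^2 + 8.1*k - 1.47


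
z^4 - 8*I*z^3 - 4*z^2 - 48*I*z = z*(z - 6*I)*(z - 4*I)*(z + 2*I)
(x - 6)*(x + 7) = x^2 + x - 42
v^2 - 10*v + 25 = (v - 5)^2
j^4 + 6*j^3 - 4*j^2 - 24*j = j*(j - 2)*(j + 2)*(j + 6)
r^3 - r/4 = r*(r - 1/2)*(r + 1/2)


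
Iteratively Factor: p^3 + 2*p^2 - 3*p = (p + 3)*(p^2 - p) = p*(p + 3)*(p - 1)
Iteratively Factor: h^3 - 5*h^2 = (h - 5)*(h^2) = h*(h - 5)*(h)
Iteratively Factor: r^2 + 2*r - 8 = (r - 2)*(r + 4)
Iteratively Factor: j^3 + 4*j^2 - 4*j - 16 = (j + 2)*(j^2 + 2*j - 8) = (j + 2)*(j + 4)*(j - 2)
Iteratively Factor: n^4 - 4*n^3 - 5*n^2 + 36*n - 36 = (n - 3)*(n^3 - n^2 - 8*n + 12) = (n - 3)*(n + 3)*(n^2 - 4*n + 4) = (n - 3)*(n - 2)*(n + 3)*(n - 2)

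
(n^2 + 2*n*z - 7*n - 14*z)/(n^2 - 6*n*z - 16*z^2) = (7 - n)/(-n + 8*z)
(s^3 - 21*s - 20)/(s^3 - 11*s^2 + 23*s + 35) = (s + 4)/(s - 7)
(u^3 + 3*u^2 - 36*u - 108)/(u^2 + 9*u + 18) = u - 6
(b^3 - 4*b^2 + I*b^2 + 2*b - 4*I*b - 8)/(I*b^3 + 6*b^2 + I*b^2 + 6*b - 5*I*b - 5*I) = (-I*b^2 + b*(2 + 4*I) - 8)/(b^2 + b*(1 - 5*I) - 5*I)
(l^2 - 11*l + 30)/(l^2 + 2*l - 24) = (l^2 - 11*l + 30)/(l^2 + 2*l - 24)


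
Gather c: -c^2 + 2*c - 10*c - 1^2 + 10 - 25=-c^2 - 8*c - 16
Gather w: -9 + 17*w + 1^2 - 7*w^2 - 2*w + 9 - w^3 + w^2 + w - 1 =-w^3 - 6*w^2 + 16*w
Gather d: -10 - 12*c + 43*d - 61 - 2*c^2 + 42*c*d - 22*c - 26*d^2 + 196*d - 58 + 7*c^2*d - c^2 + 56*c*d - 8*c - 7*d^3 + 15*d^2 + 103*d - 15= -3*c^2 - 42*c - 7*d^3 - 11*d^2 + d*(7*c^2 + 98*c + 342) - 144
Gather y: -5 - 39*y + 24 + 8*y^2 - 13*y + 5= 8*y^2 - 52*y + 24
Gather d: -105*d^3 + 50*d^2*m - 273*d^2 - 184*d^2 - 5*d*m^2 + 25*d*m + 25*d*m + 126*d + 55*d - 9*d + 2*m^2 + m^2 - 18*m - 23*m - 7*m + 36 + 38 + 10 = -105*d^3 + d^2*(50*m - 457) + d*(-5*m^2 + 50*m + 172) + 3*m^2 - 48*m + 84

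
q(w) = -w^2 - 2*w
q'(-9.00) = 16.00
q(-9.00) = -63.00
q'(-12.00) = 22.00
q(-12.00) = -120.00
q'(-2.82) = 3.64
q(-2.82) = -2.31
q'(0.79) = -3.58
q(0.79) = -2.20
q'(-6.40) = 10.80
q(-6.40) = -28.16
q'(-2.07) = 2.14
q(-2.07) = -0.14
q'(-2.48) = 2.96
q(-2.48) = -1.19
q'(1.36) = -4.72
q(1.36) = -4.57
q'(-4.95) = 7.90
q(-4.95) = -14.60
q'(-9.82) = 17.64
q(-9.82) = -76.79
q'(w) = -2*w - 2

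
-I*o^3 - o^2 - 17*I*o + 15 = (o - 5*I)*(o + 3*I)*(-I*o + 1)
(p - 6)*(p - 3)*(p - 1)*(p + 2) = p^4 - 8*p^3 + 7*p^2 + 36*p - 36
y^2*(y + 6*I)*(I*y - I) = I*y^4 - 6*y^3 - I*y^3 + 6*y^2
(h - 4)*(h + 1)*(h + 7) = h^3 + 4*h^2 - 25*h - 28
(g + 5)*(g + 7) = g^2 + 12*g + 35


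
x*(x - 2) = x^2 - 2*x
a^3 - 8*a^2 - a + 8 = (a - 8)*(a - 1)*(a + 1)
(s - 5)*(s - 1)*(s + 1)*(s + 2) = s^4 - 3*s^3 - 11*s^2 + 3*s + 10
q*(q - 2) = q^2 - 2*q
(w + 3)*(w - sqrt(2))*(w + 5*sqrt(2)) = w^3 + 3*w^2 + 4*sqrt(2)*w^2 - 10*w + 12*sqrt(2)*w - 30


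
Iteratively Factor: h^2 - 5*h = (h)*(h - 5)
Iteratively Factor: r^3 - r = (r)*(r^2 - 1) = r*(r + 1)*(r - 1)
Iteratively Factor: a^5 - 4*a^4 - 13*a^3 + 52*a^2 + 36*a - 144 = (a + 3)*(a^4 - 7*a^3 + 8*a^2 + 28*a - 48) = (a + 2)*(a + 3)*(a^3 - 9*a^2 + 26*a - 24) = (a - 2)*(a + 2)*(a + 3)*(a^2 - 7*a + 12) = (a - 3)*(a - 2)*(a + 2)*(a + 3)*(a - 4)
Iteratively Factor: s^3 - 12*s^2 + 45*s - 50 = (s - 2)*(s^2 - 10*s + 25) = (s - 5)*(s - 2)*(s - 5)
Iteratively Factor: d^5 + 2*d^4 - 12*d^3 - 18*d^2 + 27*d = (d + 3)*(d^4 - d^3 - 9*d^2 + 9*d) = (d + 3)^2*(d^3 - 4*d^2 + 3*d) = (d - 1)*(d + 3)^2*(d^2 - 3*d) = (d - 3)*(d - 1)*(d + 3)^2*(d)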